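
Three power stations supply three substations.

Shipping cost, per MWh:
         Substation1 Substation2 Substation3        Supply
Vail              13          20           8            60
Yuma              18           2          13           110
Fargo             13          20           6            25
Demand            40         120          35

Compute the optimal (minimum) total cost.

A cheapest plan:
  Vail–Substation1: 40 MWh
  Vail–Substation2: 10 MWh
  Vail–Substation3: 10 MWh
  Yuma–Substation2: 110 MWh
  Fargo–Substation3: 25 MWh
Total cost = 1170.

1170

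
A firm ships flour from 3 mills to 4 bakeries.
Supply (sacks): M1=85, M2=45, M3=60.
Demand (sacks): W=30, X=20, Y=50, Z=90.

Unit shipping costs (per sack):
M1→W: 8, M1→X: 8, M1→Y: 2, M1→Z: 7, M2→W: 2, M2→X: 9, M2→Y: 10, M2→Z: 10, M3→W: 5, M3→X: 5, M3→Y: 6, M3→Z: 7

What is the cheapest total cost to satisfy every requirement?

A cheapest plan:
  M1→Y: 50 × 2 = 100
  M1→Z: 35 × 7 = 245
  M2→W: 30 × 2 = 60
  M2→Z: 15 × 10 = 150
  M3→X: 20 × 5 = 100
  M3→Z: 40 × 7 = 280
Total = 100 + 245 + 60 + 150 + 100 + 280 = 935.

935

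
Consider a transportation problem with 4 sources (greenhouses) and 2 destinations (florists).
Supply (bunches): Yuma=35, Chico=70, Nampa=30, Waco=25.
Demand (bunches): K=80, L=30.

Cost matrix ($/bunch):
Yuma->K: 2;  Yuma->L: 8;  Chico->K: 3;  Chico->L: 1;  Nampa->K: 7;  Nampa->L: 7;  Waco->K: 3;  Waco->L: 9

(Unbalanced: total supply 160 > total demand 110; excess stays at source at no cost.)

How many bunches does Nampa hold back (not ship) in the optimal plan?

Minimum-cost shipments:
  Yuma to K: 35 × $2 = $70
  Chico to K: 40 × $3 = $120
  Chico to L: 30 × $1 = $30
  Waco to K: 5 × $3 = $15
Total cost = $235.
Nampa ships 0 of its 30, leaving 30.

30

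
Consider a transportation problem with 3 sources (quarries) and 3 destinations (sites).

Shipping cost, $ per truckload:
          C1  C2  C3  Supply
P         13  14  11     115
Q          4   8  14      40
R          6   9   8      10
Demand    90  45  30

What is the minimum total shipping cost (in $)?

1700

One minimum-cost allocation:
  P→C1: 40 × $13 = $520
  P→C2: 45 × $14 = $630
  P→C3: 30 × $11 = $330
  Q→C1: 40 × $4 = $160
  R→C1: 10 × $6 = $60
Total = 520 + 630 + 330 + 160 + 60 = $1700.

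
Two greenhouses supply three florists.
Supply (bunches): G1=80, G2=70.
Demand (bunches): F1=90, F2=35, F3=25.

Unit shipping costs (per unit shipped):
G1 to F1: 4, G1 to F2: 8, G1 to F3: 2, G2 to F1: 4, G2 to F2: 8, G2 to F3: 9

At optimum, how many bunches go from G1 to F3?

The minimum-cost plan:
  G1->F1: 20 × 4 = 80
  G1->F2: 35 × 8 = 280
  G1->F3: 25 × 2 = 50
  G2->F1: 70 × 4 = 280
Total cost = 690.
So G1→F3 carries 25 bunches.

25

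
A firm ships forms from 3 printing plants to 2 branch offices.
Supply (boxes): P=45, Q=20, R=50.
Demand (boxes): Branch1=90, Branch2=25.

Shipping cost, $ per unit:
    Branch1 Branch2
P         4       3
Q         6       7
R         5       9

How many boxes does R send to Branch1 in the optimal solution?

Solving gives:
  P->Branch1: 20 × $4 = $80
  P->Branch2: 25 × $3 = $75
  Q->Branch1: 20 × $6 = $120
  R->Branch1: 50 × $5 = $250
Total cost = $525.
So R→Branch1 carries 50 boxes.

50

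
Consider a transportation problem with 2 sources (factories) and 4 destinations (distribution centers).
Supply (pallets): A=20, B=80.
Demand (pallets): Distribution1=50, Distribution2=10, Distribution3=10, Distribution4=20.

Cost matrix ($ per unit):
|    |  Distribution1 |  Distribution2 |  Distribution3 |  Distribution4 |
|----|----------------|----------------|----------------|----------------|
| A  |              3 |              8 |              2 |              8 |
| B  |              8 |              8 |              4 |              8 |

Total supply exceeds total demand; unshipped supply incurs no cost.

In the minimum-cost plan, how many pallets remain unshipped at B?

Minimum-cost shipments:
  A->Distribution1: 20 × $3 = $60
  B->Distribution1: 30 × $8 = $240
  B->Distribution2: 10 × $8 = $80
  B->Distribution3: 10 × $4 = $40
  B->Distribution4: 20 × $8 = $160
Total cost = $580.
B ships 70 of its 80, leaving 10.

10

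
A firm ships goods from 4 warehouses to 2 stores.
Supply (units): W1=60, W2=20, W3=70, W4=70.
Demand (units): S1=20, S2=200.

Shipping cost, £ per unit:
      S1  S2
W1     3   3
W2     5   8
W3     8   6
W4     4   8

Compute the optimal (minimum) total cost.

One minimum-cost allocation:
  W1→S2: 60 × £3 = £180
  W2→S2: 20 × £8 = £160
  W3→S2: 70 × £6 = £420
  W4→S1: 20 × £4 = £80
  W4→S2: 50 × £8 = £400
Total = 180 + 160 + 420 + 80 + 400 = £1240.

1240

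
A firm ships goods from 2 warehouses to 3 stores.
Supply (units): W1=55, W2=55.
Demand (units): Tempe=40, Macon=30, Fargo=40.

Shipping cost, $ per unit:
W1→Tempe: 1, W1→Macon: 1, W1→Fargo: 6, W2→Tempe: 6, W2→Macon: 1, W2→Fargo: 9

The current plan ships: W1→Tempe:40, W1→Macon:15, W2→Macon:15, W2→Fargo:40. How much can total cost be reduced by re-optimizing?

Current plan cost = 40·1 + 15·1 + 15·1 + 40·9 = $430.
Optimal plan:
  W1–Tempe: 40 × $1 = $40
  W1–Fargo: 15 × $6 = $90
  W2–Macon: 30 × $1 = $30
  W2–Fargo: 25 × $9 = $225
Optimal cost = $385.
Saving = 430 − 385 = $45.

45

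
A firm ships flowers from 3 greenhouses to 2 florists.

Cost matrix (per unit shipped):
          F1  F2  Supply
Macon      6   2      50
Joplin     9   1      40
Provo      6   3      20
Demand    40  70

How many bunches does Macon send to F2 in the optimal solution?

30

The minimum-cost plan:
  Macon→F1: 20 bunches
  Macon→F2: 30 bunches
  Joplin→F2: 40 bunches
  Provo→F1: 20 bunches
Total cost = 340.
So Macon→F2 carries 30 bunches.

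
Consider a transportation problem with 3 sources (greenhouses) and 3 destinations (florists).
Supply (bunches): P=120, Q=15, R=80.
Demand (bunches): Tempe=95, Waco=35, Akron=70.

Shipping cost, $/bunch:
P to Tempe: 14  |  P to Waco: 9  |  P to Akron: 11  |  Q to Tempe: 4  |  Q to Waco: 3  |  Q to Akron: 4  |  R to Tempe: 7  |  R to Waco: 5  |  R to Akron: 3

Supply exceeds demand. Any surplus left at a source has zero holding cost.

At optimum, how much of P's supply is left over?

An optimal plan:
  P–Tempe: 70 × $14 = $980
  P–Waco: 35 × $9 = $315
  Q–Tempe: 15 × $4 = $60
  R–Tempe: 10 × $7 = $70
  R–Akron: 70 × $3 = $210
Total cost = $1635.
P ships 105 of its 120, leaving 15.

15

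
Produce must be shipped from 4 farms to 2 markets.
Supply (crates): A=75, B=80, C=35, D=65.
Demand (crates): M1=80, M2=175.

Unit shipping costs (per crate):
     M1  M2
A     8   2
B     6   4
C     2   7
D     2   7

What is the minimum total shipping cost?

An optimal shipping plan:
  A->M2: 75 × 2 = 150
  B->M2: 80 × 4 = 320
  C->M1: 35 × 2 = 70
  D->M1: 45 × 2 = 90
  D->M2: 20 × 7 = 140
Total = 150 + 320 + 70 + 90 + 140 = 770.

770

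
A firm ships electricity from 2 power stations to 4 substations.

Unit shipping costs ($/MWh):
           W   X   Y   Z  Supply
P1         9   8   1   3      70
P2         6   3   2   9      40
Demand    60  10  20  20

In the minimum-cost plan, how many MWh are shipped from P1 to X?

The minimum-cost plan:
  P1->W: 30 × $9 = $270
  P1->Y: 20 × $1 = $20
  P1->Z: 20 × $3 = $60
  P2->W: 30 × $6 = $180
  P2->X: 10 × $3 = $30
Total cost = $560.
The route P1→X is not used.

0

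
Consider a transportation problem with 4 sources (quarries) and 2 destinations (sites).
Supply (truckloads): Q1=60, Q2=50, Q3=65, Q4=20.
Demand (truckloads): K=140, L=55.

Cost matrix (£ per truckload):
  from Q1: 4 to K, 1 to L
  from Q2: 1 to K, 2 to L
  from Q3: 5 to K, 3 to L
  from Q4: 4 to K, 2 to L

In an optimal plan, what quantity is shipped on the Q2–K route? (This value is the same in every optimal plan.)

The minimum-cost plan:
  Q1->K: 5 × £4 = £20
  Q1->L: 55 × £1 = £55
  Q2->K: 50 × £1 = £50
  Q3->K: 65 × £5 = £325
  Q4->K: 20 × £4 = £80
Total cost = £530.
So Q2→K carries 50 truckloads.

50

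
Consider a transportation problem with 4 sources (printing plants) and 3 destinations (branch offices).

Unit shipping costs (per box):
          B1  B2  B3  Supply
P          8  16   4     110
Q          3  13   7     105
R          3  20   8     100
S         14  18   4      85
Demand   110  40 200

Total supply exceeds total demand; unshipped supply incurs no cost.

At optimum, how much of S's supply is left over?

An optimal plan:
  P->B3: 110 × 4 = 440
  Q->B1: 10 × 3 = 30
  Q->B2: 40 × 13 = 520
  Q->B3: 5 × 7 = 35
  R->B1: 100 × 3 = 300
  S->B3: 85 × 4 = 340
Total cost = 1665.
S ships 85 of its 85, leaving 0.

0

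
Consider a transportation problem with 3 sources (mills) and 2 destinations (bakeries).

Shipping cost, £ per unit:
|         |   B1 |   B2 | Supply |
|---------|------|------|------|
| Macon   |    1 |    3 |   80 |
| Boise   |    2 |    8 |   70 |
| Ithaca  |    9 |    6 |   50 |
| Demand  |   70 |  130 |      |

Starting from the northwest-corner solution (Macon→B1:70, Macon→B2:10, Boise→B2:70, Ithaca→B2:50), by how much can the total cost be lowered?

Current plan cost = 70·1 + 10·3 + 70·8 + 50·6 = £960.
Optimal plan:
  Macon->B2: 80 × £3 = £240
  Boise->B1: 70 × £2 = £140
  Ithaca->B2: 50 × £6 = £300
Optimal cost = £680.
Saving = 960 − 680 = £280.

280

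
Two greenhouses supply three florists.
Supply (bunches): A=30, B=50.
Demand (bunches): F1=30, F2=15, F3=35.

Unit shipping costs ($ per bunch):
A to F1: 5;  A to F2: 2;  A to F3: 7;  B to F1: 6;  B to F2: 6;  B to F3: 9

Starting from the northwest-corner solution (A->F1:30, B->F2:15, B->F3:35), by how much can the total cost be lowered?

60

Current plan cost = 30·5 + 15·6 + 35·9 = $555.
Optimal plan:
  A->F2: 15 × $2 = $30
  A->F3: 15 × $7 = $105
  B->F1: 30 × $6 = $180
  B->F3: 20 × $9 = $180
Optimal cost = $495.
Saving = 555 − 495 = $60.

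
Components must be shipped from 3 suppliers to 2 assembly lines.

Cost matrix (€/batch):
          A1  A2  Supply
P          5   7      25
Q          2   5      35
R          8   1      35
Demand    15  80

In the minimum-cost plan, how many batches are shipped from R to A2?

Solving gives:
  P->A2: 25 × €7 = €175
  Q->A1: 15 × €2 = €30
  Q->A2: 20 × €5 = €100
  R->A2: 35 × €1 = €35
Total cost = €340.
So R→A2 carries 35 batches.

35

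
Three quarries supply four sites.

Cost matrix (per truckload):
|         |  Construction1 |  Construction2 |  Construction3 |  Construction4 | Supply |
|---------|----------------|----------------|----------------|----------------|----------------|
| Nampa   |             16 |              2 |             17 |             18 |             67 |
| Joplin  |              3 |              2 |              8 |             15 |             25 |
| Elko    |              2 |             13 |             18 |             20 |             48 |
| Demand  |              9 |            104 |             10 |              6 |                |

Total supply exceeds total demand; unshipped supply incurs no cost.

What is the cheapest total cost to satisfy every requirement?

658

A cheapest plan:
  Nampa->Construction2: 67 × 2 = 134
  Joplin->Construction2: 25 × 2 = 50
  Elko->Construction1: 9 × 2 = 18
  Elko->Construction2: 12 × 13 = 156
  Elko->Construction3: 10 × 18 = 180
  Elko->Construction4: 6 × 20 = 120
Total = 134 + 50 + 18 + 156 + 180 + 120 = 658.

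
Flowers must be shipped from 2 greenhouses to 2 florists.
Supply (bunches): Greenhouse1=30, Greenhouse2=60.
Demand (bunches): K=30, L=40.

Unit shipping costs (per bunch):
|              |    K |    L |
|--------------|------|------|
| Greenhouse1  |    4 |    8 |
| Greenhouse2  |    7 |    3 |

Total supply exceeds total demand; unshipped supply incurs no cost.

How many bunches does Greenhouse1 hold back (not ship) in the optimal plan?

Minimum-cost shipments:
  Greenhouse1 to K: 30 × 4 = 120
  Greenhouse2 to L: 40 × 3 = 120
Total cost = 240.
Greenhouse1 ships 30 of its 30, leaving 0.

0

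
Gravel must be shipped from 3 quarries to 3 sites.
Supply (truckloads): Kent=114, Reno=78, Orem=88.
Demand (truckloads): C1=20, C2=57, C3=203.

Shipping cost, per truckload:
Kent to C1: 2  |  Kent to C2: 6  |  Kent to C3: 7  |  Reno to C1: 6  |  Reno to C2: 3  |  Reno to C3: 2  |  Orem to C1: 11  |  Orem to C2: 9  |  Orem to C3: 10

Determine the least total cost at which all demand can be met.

A cheapest plan:
  Kent to C1: 20 × 2 = 40
  Kent to C3: 94 × 7 = 658
  Reno to C3: 78 × 2 = 156
  Orem to C2: 57 × 9 = 513
  Orem to C3: 31 × 10 = 310
Total = 40 + 658 + 156 + 513 + 310 = 1677.
(Supply check: Kent ships 114; Reno ships 78; Orem ships 88.)

1677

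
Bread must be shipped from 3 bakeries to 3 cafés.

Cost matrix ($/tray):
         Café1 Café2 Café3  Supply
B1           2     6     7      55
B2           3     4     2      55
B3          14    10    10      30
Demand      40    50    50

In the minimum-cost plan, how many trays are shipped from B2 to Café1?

0

The minimum-cost plan:
  B1->Café1: 40 trays
  B1->Café2: 15 trays
  B2->Café2: 5 trays
  B2->Café3: 50 trays
  B3->Café2: 30 trays
Total cost = $590.
The route B2→Café1 is not used.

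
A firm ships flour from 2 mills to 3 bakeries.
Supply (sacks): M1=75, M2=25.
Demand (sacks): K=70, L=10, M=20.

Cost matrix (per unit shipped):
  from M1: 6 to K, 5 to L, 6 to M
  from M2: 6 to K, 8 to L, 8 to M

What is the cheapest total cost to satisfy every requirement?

An optimal shipping plan:
  M1->K: 45 × 6 = 270
  M1->L: 10 × 5 = 50
  M1->M: 20 × 6 = 120
  M2->K: 25 × 6 = 150
Total = 270 + 50 + 120 + 150 = 590.
(Supply check: M1 ships 75; M2 ships 25.)

590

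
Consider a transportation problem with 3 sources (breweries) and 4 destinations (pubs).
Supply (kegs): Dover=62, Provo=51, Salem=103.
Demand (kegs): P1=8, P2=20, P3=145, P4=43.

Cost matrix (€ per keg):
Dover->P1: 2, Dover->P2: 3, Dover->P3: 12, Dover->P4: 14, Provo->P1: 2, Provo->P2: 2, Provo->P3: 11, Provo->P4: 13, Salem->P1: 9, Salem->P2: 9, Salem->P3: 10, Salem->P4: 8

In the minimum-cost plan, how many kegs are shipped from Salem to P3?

Optimal shipments:
  Dover–P1: 8 kegs
  Dover–P2: 20 kegs
  Dover–P3: 34 kegs
  Provo–P3: 51 kegs
  Salem–P3: 60 kegs
  Salem–P4: 43 kegs
Total cost = €1989.
So Salem→P3 carries 60 kegs.

60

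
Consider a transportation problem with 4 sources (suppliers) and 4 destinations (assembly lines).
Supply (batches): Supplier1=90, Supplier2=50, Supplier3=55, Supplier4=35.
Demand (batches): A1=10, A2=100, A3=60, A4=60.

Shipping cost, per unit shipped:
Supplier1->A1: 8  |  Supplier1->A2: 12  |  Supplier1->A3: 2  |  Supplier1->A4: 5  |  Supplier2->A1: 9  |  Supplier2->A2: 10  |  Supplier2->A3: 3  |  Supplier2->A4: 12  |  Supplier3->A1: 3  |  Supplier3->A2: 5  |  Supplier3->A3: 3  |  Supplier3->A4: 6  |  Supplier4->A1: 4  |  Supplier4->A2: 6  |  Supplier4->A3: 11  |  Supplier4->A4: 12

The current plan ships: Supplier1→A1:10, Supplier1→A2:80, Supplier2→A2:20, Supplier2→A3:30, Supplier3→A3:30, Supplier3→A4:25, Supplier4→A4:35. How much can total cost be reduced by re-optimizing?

Current plan cost = 10·8 + 80·12 + 20·10 + 30·3 + 30·3 + 25·6 + 35·12 = 1990.
Optimal plan:
  Supplier1→A3: 30 × 2 = 60
  Supplier1→A4: 60 × 5 = 300
  Supplier2→A2: 20 × 10 = 200
  Supplier2→A3: 30 × 3 = 90
  Supplier3→A1: 10 × 3 = 30
  Supplier3→A2: 45 × 5 = 225
  Supplier4→A2: 35 × 6 = 210
Optimal cost = 1115.
Saving = 1990 − 1115 = 875.

875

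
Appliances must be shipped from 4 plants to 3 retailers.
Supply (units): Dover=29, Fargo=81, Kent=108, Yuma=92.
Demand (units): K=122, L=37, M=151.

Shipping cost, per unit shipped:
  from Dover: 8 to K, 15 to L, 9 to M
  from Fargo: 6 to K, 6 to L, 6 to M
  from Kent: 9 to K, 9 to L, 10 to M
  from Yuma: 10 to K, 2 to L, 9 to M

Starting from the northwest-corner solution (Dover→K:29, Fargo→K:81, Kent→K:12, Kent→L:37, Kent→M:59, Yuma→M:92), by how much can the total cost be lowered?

Current plan cost = 29·8 + 81·6 + 12·9 + 37·9 + 59·10 + 92·9 = 2577.
Optimal plan:
  Dover–K: 14 × 8 = 112
  Dover–M: 15 × 9 = 135
  Fargo–M: 81 × 6 = 486
  Kent–K: 108 × 9 = 972
  Yuma–L: 37 × 2 = 74
  Yuma–M: 55 × 9 = 495
Optimal cost = 2274.
Saving = 2577 − 2274 = 303.

303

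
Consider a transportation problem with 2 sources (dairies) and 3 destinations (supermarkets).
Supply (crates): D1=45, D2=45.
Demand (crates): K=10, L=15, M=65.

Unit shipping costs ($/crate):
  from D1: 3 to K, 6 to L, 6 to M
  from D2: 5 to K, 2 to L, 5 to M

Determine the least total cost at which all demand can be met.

420

One minimum-cost allocation:
  D1 to K: 10 × $3 = $30
  D1 to M: 35 × $6 = $210
  D2 to L: 15 × $2 = $30
  D2 to M: 30 × $5 = $150
Total = 30 + 210 + 30 + 150 = $420.
(Supply check: D1 ships 45; D2 ships 45.)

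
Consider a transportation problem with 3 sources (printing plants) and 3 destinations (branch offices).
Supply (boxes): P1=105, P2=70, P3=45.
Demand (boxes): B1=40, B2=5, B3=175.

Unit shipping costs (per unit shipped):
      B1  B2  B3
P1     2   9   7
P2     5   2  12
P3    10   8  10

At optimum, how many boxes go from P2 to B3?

Optimal shipments:
  P1→B3: 105 boxes
  P2→B1: 40 boxes
  P2→B2: 5 boxes
  P2→B3: 25 boxes
  P3→B3: 45 boxes
Total cost = 1695.
So P2→B3 carries 25 boxes.

25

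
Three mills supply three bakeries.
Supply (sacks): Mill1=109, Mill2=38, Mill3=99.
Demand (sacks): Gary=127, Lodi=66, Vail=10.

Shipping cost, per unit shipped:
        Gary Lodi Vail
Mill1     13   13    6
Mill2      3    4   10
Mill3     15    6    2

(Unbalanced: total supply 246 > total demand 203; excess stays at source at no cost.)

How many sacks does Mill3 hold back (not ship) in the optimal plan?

23

An optimal plan:
  Mill1→Gary: 89 sacks
  Mill2→Gary: 38 sacks
  Mill3→Lodi: 66 sacks
  Mill3→Vail: 10 sacks
Total cost = 1687.
Mill3 ships 76 of its 99, leaving 23.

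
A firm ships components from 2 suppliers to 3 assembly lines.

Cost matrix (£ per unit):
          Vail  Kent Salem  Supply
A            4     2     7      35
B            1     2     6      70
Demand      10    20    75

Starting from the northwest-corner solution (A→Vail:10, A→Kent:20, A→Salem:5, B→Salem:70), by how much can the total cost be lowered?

Current plan cost = 10·4 + 20·2 + 5·7 + 70·6 = £535.
Optimal plan:
  A–Kent: 20 × £2 = £40
  A–Salem: 15 × £7 = £105
  B–Vail: 10 × £1 = £10
  B–Salem: 60 × £6 = £360
Optimal cost = £515.
Saving = 535 − 515 = £20.

20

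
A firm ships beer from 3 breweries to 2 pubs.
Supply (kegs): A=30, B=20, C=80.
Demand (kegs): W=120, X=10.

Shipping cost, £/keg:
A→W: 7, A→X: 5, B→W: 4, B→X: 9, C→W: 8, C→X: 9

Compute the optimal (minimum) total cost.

A cheapest plan:
  A→W: 20 kegs
  A→X: 10 kegs
  B→W: 20 kegs
  C→W: 80 kegs
Total cost = £910.
(Supply check: A ships 30; B ships 20; C ships 80.)

910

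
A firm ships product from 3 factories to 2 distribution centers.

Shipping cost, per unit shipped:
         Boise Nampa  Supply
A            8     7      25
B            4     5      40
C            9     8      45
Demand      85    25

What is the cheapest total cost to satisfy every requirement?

740

A cheapest plan:
  A to Boise: 25 pallets
  B to Boise: 40 pallets
  C to Boise: 20 pallets
  C to Nampa: 25 pallets
Total cost = 740.
(Supply check: A ships 25; B ships 40; C ships 45.)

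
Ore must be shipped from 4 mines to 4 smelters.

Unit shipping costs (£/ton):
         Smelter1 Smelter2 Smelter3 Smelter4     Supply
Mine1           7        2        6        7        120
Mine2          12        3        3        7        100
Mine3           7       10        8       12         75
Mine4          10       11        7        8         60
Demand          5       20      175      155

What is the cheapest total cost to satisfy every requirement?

Optimal allocation:
  Mine1->Smelter2: 20 tons
  Mine1->Smelter4: 100 tons
  Mine2->Smelter3: 100 tons
  Mine3->Smelter1: 5 tons
  Mine3->Smelter3: 70 tons
  Mine4->Smelter3: 5 tons
  Mine4->Smelter4: 55 tons
Total cost = £2110.

2110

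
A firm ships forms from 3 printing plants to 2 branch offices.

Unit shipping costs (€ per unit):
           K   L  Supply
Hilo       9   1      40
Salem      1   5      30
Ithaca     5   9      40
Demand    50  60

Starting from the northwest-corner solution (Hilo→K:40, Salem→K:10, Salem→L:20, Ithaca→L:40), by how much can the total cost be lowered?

480

Current plan cost = 40·9 + 10·1 + 20·5 + 40·9 = €830.
Optimal plan:
  Hilo->L: 40 boxes
  Salem->K: 30 boxes
  Ithaca->K: 20 boxes
  Ithaca->L: 20 boxes
Optimal cost = €350.
Saving = 830 − 350 = €480.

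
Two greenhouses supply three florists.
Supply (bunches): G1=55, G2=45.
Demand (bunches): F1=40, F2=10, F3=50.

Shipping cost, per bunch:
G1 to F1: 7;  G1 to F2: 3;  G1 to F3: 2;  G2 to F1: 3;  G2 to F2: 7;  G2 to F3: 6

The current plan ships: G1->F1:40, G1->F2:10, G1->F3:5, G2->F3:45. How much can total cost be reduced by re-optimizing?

Current plan cost = 40·7 + 10·3 + 5·2 + 45·6 = 590.
Optimal plan:
  G1–F2: 10 × 3 = 30
  G1–F3: 45 × 2 = 90
  G2–F1: 40 × 3 = 120
  G2–F3: 5 × 6 = 30
Optimal cost = 270.
Saving = 590 − 270 = 320.

320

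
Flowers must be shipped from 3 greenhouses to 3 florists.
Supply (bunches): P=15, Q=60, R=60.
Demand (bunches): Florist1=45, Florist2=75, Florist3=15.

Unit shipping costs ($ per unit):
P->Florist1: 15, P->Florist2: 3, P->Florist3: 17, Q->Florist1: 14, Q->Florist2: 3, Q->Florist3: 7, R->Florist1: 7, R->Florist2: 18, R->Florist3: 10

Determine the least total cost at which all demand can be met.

An optimal shipping plan:
  P to Florist2: 15 × $3 = $45
  Q to Florist2: 60 × $3 = $180
  R to Florist1: 45 × $7 = $315
  R to Florist3: 15 × $10 = $150
Total = 45 + 180 + 315 + 150 = $690.

690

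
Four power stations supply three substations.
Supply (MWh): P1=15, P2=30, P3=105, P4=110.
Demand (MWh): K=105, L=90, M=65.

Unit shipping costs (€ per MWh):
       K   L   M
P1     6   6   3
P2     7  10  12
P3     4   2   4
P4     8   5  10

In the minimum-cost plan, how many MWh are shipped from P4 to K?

20

Optimal shipments:
  P1->M: 15 × €3 = €45
  P2->K: 30 × €7 = €210
  P3->K: 55 × €4 = €220
  P3->M: 50 × €4 = €200
  P4->K: 20 × €8 = €160
  P4->L: 90 × €5 = €450
Total cost = €1285.
So P4→K carries 20 MWh.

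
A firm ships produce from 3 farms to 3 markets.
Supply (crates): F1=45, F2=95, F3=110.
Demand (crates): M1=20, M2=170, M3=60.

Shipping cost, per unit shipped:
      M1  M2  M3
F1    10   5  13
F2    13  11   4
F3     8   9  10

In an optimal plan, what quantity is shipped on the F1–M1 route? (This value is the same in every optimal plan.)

0

Optimal shipments:
  F1->M2: 45 crates
  F2->M2: 35 crates
  F2->M3: 60 crates
  F3->M1: 20 crates
  F3->M2: 90 crates
Total cost = 1820.
The route F1→M1 is not used.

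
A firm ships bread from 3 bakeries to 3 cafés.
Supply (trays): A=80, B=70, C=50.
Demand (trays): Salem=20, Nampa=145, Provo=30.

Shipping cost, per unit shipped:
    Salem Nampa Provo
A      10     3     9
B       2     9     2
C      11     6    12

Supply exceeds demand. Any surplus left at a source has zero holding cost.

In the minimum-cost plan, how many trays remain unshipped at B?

An optimal plan:
  A→Nampa: 80 × 3 = 240
  B→Salem: 20 × 2 = 40
  B→Nampa: 15 × 9 = 135
  B→Provo: 30 × 2 = 60
  C→Nampa: 50 × 6 = 300
Total cost = 775.
B ships 65 of its 70, leaving 5.

5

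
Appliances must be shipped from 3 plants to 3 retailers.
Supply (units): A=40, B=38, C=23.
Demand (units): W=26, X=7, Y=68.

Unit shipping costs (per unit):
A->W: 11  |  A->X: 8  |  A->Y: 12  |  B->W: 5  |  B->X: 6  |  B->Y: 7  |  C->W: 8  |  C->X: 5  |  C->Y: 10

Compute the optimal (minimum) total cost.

An optimal shipping plan:
  A->Y: 40 × 12 = 480
  B->W: 10 × 5 = 50
  B->Y: 28 × 7 = 196
  C->W: 16 × 8 = 128
  C->X: 7 × 5 = 35
Total = 480 + 50 + 196 + 128 + 35 = 889.

889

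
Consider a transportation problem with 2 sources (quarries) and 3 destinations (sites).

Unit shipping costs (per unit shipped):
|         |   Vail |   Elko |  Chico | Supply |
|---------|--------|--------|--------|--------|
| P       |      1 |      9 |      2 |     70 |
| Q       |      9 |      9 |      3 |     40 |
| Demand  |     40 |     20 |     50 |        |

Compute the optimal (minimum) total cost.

340

Optimal allocation:
  P->Vail: 40 × 1 = 40
  P->Chico: 30 × 2 = 60
  Q->Elko: 20 × 9 = 180
  Q->Chico: 20 × 3 = 60
Total = 40 + 60 + 180 + 60 = 340.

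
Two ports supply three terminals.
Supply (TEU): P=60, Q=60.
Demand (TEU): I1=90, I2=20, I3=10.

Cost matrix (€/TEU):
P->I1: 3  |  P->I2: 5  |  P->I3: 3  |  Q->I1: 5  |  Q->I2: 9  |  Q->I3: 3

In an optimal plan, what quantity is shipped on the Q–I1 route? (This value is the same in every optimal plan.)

50

The minimum-cost plan:
  P->I1: 40 × €3 = €120
  P->I2: 20 × €5 = €100
  Q->I1: 50 × €5 = €250
  Q->I3: 10 × €3 = €30
Total cost = €500.
So Q→I1 carries 50 TEU.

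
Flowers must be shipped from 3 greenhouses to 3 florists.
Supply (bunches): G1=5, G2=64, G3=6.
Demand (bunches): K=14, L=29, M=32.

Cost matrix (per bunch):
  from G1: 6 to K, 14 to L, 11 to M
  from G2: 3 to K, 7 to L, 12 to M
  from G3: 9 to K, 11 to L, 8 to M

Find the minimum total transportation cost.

600

Optimal allocation:
  G1→M: 5 bunches
  G2→K: 14 bunches
  G2→L: 29 bunches
  G2→M: 21 bunches
  G3→M: 6 bunches
Total cost = 600.
(Supply check: G1 ships 5; G2 ships 64; G3 ships 6.)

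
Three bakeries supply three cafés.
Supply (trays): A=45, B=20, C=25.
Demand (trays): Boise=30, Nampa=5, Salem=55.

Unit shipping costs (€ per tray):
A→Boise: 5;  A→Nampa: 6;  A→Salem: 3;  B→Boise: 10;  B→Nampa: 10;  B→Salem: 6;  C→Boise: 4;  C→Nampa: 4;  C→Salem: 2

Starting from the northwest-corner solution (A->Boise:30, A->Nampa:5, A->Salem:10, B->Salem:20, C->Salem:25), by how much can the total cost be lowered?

5

Current plan cost = 30·5 + 5·6 + 10·3 + 20·6 + 25·2 = €380.
Optimal plan:
  A→Boise: 10 × €5 = €50
  A→Salem: 35 × €3 = €105
  B→Salem: 20 × €6 = €120
  C→Boise: 20 × €4 = €80
  C→Nampa: 5 × €4 = €20
Optimal cost = €375.
Saving = 380 − 375 = €5.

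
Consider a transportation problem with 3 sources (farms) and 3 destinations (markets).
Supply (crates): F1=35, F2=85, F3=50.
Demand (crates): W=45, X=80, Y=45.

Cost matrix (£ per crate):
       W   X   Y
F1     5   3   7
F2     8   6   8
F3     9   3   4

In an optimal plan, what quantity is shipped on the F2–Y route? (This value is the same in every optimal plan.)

0

Solving gives:
  F1→X: 35 × £3 = £105
  F2→W: 45 × £8 = £360
  F2→X: 40 × £6 = £240
  F3→X: 5 × £3 = £15
  F3→Y: 45 × £4 = £180
Total cost = £900.
The route F2→Y is not used.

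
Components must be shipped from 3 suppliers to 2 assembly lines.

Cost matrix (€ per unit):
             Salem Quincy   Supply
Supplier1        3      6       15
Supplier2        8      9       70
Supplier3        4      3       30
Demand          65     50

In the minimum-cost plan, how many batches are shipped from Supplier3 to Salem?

Optimal shipments:
  Supplier1→Salem: 15 batches
  Supplier2→Salem: 50 batches
  Supplier2→Quincy: 20 batches
  Supplier3→Quincy: 30 batches
Total cost = €715.
The route Supplier3→Salem is not used.

0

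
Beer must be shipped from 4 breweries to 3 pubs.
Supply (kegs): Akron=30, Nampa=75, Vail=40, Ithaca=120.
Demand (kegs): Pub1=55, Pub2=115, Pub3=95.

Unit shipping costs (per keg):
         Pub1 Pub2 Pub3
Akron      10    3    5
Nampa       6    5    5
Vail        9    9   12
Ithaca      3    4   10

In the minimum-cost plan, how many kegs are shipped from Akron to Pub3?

Optimal shipments:
  Akron->Pub2: 10 kegs
  Akron->Pub3: 20 kegs
  Nampa->Pub3: 75 kegs
  Vail->Pub2: 40 kegs
  Ithaca->Pub1: 55 kegs
  Ithaca->Pub2: 65 kegs
Total cost = 1290.
So Akron→Pub3 carries 20 kegs.

20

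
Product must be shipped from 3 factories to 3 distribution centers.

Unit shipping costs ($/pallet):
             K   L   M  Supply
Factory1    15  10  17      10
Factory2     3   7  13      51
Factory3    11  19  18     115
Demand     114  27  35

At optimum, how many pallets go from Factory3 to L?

The minimum-cost plan:
  Factory1 to L: 10 × $10 = $100
  Factory2 to K: 34 × $3 = $102
  Factory2 to L: 17 × $7 = $119
  Factory3 to K: 80 × $11 = $880
  Factory3 to M: 35 × $18 = $630
Total cost = $1831.
The route Factory3→L is not used.

0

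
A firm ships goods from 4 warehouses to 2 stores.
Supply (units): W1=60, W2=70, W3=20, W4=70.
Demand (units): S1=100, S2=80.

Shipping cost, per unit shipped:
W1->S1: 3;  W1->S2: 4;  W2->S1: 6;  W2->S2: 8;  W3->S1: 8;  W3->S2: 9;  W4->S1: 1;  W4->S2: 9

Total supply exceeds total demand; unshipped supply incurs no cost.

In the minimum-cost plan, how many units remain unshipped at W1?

An optimal plan:
  W1->S2: 60 × 4 = 240
  W2->S1: 30 × 6 = 180
  W2->S2: 20 × 8 = 160
  W4->S1: 70 × 1 = 70
Total cost = 650.
W1 ships 60 of its 60, leaving 0.

0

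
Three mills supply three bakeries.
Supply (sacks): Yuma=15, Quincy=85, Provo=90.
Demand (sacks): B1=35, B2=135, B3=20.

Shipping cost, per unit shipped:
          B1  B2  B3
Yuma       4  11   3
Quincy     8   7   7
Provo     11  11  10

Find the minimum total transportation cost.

A cheapest plan:
  Yuma to B3: 15 sacks
  Quincy to B2: 85 sacks
  Provo to B1: 35 sacks
  Provo to B2: 50 sacks
  Provo to B3: 5 sacks
Total cost = 1625.
(Supply check: Yuma ships 15; Quincy ships 85; Provo ships 90.)

1625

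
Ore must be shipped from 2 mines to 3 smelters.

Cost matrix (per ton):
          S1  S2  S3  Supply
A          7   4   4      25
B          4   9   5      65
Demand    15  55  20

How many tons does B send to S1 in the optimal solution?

15

Optimal shipments:
  A→S2: 25 × 4 = 100
  B→S1: 15 × 4 = 60
  B→S2: 30 × 9 = 270
  B→S3: 20 × 5 = 100
Total cost = 530.
So B→S1 carries 15 tons.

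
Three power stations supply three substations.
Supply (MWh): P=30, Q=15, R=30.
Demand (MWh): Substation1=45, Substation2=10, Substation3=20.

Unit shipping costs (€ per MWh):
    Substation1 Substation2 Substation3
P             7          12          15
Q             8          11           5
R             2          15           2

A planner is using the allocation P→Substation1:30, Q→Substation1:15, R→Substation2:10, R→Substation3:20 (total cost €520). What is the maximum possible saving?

125

Current plan cost = 30·7 + 15·8 + 10·15 + 20·2 = €520.
Optimal plan:
  P→Substation1: 20 × €7 = €140
  P→Substation2: 10 × €12 = €120
  Q→Substation3: 15 × €5 = €75
  R→Substation1: 25 × €2 = €50
  R→Substation3: 5 × €2 = €10
Optimal cost = €395.
Saving = 520 − 395 = €125.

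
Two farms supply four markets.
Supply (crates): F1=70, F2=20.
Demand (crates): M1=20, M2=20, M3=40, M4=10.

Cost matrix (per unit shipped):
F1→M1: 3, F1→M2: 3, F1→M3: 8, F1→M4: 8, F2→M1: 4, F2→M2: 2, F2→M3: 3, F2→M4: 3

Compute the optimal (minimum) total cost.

One minimum-cost allocation:
  F1–M1: 20 × 3 = 60
  F1–M2: 20 × 3 = 60
  F1–M3: 20 × 8 = 160
  F1–M4: 10 × 8 = 80
  F2–M3: 20 × 3 = 60
Total = 60 + 60 + 160 + 80 + 60 = 420.

420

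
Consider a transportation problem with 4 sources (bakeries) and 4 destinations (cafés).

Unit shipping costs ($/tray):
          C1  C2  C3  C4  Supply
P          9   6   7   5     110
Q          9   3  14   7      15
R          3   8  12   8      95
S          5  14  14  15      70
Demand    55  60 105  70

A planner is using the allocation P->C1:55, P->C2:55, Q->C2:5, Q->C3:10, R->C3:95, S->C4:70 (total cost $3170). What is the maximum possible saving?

Current plan cost = 55·9 + 55·6 + 5·3 + 10·14 + 95·12 + 70·15 = $3170.
Optimal plan:
  P to C3: 90 × $7 = $630
  P to C4: 20 × $5 = $100
  Q to C2: 15 × $3 = $45
  R to C2: 45 × $8 = $360
  R to C4: 50 × $8 = $400
  S to C1: 55 × $5 = $275
  S to C3: 15 × $14 = $210
Optimal cost = $2020.
Saving = 3170 − 2020 = $1150.

1150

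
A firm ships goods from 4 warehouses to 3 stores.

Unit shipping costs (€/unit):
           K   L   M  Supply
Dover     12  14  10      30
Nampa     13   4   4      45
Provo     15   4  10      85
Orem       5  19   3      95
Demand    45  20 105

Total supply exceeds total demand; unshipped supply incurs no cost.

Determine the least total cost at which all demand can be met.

735

One minimum-cost allocation:
  Nampa→M: 45 units
  Provo→L: 20 units
  Provo→M: 10 units
  Orem→K: 45 units
  Orem→M: 50 units
Total cost = €735.
(Supply check: Dover ships 0; Nampa ships 45; Provo ships 30; Orem ships 95.)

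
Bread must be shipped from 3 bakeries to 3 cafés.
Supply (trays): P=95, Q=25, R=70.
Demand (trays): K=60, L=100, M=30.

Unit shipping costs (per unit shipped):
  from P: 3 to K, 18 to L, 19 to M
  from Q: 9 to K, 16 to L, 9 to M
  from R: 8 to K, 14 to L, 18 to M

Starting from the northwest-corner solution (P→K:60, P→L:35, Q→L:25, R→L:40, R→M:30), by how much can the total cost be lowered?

290

Current plan cost = 60·3 + 35·18 + 25·16 + 40·14 + 30·18 = 2310.
Optimal plan:
  P to K: 60 × 3 = 180
  P to L: 30 × 18 = 540
  P to M: 5 × 19 = 95
  Q to M: 25 × 9 = 225
  R to L: 70 × 14 = 980
Optimal cost = 2020.
Saving = 2310 − 2020 = 290.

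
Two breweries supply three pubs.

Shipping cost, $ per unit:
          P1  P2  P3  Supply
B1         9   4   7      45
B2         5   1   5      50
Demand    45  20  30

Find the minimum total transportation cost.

500

An optimal shipping plan:
  B1->P2: 15 kegs
  B1->P3: 30 kegs
  B2->P1: 45 kegs
  B2->P2: 5 kegs
Total cost = $500.
(Supply check: B1 ships 45; B2 ships 50.)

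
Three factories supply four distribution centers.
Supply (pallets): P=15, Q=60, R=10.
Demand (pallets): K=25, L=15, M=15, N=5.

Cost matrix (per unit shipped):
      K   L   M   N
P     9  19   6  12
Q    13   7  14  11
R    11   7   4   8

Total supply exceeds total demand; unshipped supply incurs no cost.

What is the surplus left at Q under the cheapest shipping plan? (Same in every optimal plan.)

25

An optimal plan:
  P->K: 10 × 9 = 90
  P->M: 5 × 6 = 30
  Q->K: 15 × 13 = 195
  Q->L: 15 × 7 = 105
  Q->N: 5 × 11 = 55
  R->M: 10 × 4 = 40
Total cost = 515.
Q ships 35 of its 60, leaving 25.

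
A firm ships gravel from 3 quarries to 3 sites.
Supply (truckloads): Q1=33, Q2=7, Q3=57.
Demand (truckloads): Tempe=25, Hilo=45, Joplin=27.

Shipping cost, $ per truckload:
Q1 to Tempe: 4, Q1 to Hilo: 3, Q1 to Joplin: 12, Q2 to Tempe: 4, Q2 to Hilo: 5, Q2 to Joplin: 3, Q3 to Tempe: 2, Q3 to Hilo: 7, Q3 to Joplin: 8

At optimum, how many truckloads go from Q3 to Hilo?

12

Optimal shipments:
  Q1->Hilo: 33 truckloads
  Q2->Joplin: 7 truckloads
  Q3->Tempe: 25 truckloads
  Q3->Hilo: 12 truckloads
  Q3->Joplin: 20 truckloads
Total cost = $414.
So Q3→Hilo carries 12 truckloads.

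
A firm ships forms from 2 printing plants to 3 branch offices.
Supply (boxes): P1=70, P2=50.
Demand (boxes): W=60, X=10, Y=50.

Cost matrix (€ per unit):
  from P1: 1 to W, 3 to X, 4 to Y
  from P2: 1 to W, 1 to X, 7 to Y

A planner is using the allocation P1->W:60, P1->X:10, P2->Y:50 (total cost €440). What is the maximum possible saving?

170

Current plan cost = 60·1 + 10·3 + 50·7 = €440.
Optimal plan:
  P1–W: 20 × €1 = €20
  P1–Y: 50 × €4 = €200
  P2–W: 40 × €1 = €40
  P2–X: 10 × €1 = €10
Optimal cost = €270.
Saving = 440 − 270 = €170.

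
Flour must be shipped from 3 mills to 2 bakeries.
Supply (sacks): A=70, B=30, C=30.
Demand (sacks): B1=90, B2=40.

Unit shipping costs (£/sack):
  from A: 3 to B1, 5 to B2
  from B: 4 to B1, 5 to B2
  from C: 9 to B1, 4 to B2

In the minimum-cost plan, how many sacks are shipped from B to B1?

Optimal shipments:
  A->B1: 70 × £3 = £210
  B->B1: 20 × £4 = £80
  B->B2: 10 × £5 = £50
  C->B2: 30 × £4 = £120
Total cost = £460.
So B→B1 carries 20 sacks.

20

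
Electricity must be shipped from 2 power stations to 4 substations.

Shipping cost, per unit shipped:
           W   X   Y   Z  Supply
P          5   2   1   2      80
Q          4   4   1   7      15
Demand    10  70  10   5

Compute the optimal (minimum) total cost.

200

One minimum-cost allocation:
  P->X: 70 × 2 = 140
  P->Y: 5 × 1 = 5
  P->Z: 5 × 2 = 10
  Q->W: 10 × 4 = 40
  Q->Y: 5 × 1 = 5
Total = 140 + 5 + 10 + 40 + 5 = 200.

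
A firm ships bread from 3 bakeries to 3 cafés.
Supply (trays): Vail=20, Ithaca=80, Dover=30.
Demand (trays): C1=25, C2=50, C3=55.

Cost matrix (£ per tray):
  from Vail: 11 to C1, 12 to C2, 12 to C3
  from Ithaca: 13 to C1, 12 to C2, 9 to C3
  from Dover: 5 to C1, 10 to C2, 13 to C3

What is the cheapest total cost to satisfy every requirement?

One minimum-cost allocation:
  Vail→C2: 20 trays
  Ithaca→C2: 25 trays
  Ithaca→C3: 55 trays
  Dover→C1: 25 trays
  Dover→C2: 5 trays
Total cost = £1210.

1210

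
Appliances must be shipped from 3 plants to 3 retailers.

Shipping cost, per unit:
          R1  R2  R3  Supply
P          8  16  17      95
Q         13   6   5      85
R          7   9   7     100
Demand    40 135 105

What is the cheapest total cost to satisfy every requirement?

2405

One minimum-cost allocation:
  P→R1: 40 × 8 = 320
  P→R2: 55 × 16 = 880
  Q→R2: 80 × 6 = 480
  Q→R3: 5 × 5 = 25
  R→R3: 100 × 7 = 700
Total = 320 + 880 + 480 + 25 + 700 = 2405.
(Supply check: P ships 95; Q ships 85; R ships 100.)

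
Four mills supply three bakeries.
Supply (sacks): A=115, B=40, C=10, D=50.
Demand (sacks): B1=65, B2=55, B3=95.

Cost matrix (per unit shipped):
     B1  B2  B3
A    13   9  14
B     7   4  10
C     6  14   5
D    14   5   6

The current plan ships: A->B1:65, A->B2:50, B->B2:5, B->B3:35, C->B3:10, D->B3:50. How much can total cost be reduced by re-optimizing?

75

Current plan cost = 65·13 + 50·9 + 5·4 + 35·10 + 10·5 + 50·6 = 2015.
Optimal plan:
  A→B1: 25 × 13 = 325
  A→B2: 55 × 9 = 495
  A→B3: 35 × 14 = 490
  B→B1: 40 × 7 = 280
  C→B3: 10 × 5 = 50
  D→B3: 50 × 6 = 300
Optimal cost = 1940.
Saving = 2015 − 1940 = 75.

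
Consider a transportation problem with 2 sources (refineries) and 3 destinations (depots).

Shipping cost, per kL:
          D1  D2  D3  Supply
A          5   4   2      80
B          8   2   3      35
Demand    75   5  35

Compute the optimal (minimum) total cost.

485

An optimal shipping plan:
  A->D1: 75 × 5 = 375
  A->D3: 5 × 2 = 10
  B->D2: 5 × 2 = 10
  B->D3: 30 × 3 = 90
Total = 375 + 10 + 10 + 90 = 485.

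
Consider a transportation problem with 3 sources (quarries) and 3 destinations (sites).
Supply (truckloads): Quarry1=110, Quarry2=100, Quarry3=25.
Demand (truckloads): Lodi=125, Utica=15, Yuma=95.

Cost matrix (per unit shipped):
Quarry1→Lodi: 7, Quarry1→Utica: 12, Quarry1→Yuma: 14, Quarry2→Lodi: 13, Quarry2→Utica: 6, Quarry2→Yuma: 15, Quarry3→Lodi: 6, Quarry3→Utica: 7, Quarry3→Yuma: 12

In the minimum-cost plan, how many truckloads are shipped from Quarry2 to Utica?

Optimal shipments:
  Quarry1→Lodi: 110 × 7 = 770
  Quarry2→Utica: 15 × 6 = 90
  Quarry2→Yuma: 85 × 15 = 1275
  Quarry3→Lodi: 15 × 6 = 90
  Quarry3→Yuma: 10 × 12 = 120
Total cost = 2345.
So Quarry2→Utica carries 15 truckloads.

15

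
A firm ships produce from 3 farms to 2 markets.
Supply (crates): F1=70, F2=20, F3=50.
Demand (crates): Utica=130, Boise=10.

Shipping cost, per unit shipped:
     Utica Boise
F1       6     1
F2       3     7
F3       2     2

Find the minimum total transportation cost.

530

One minimum-cost allocation:
  F1 to Utica: 60 × 6 = 360
  F1 to Boise: 10 × 1 = 10
  F2 to Utica: 20 × 3 = 60
  F3 to Utica: 50 × 2 = 100
Total = 360 + 10 + 60 + 100 = 530.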